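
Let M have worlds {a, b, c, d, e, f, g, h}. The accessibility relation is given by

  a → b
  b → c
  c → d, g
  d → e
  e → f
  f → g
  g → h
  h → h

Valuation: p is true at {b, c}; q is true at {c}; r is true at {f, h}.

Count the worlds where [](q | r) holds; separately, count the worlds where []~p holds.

For [](q | r):
a: successors {b}; q | r there: b:F. ✗
b: successors {c}; q | r there: c:T. ✓
c: successors {d, g}; q | r there: d:F, g:F. ✗
d: successors {e}; q | r there: e:F. ✗
e: successors {f}; q | r there: f:T. ✓
f: successors {g}; q | r there: g:F. ✗
g: successors {h}; q | r there: h:T. ✓
h: successors {h}; q | r there: h:T. ✓
— 4 worlds.
For []~p:
a: successors {b}; ~p there: b:F. ✗
b: successors {c}; ~p there: c:F. ✗
c: successors {d, g}; ~p there: d:T, g:T. ✓
d: successors {e}; ~p there: e:T. ✓
e: successors {f}; ~p there: f:T. ✓
f: successors {g}; ~p there: g:T. ✓
g: successors {h}; ~p there: h:T. ✓
h: successors {h}; ~p there: h:T. ✓
— 6 worlds.

4 and 6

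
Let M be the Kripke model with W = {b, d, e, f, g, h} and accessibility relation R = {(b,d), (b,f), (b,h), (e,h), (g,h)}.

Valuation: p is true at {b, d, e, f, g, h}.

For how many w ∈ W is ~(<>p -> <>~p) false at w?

3

b: <>p -> <>~p is F. ✓
d: <>p -> <>~p is T. ✗
e: <>p -> <>~p is F. ✓
f: <>p -> <>~p is T. ✗
g: <>p -> <>~p is F. ✓
h: <>p -> <>~p is T. ✗
Satisfying worlds: {b, e, g}.
So ~(<>p -> <>~p) fails at the other 3 worlds.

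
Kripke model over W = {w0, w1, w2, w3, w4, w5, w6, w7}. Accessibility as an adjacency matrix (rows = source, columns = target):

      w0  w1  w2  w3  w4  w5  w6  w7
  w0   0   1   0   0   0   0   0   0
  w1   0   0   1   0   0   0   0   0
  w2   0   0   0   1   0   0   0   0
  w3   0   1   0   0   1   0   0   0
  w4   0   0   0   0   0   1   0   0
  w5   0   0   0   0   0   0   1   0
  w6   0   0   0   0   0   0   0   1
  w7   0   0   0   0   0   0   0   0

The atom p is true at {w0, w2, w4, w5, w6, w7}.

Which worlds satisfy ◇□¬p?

w0: successors {w1}; □¬p there: w1:F. ✗
w1: successors {w2}; □¬p there: w2:T. ✓
w2: successors {w3}; □¬p there: w3:F. ✗
w3: successors {w1, w4}; □¬p there: w1:F, w4:F. ✗
w4: successors {w5}; □¬p there: w5:F. ✗
w5: successors {w6}; □¬p there: w6:F. ✗
w6: successors {w7}; □¬p there: w7:T. ✓
w7: no successors, so ◇□¬p fails. ✗

{w1, w6}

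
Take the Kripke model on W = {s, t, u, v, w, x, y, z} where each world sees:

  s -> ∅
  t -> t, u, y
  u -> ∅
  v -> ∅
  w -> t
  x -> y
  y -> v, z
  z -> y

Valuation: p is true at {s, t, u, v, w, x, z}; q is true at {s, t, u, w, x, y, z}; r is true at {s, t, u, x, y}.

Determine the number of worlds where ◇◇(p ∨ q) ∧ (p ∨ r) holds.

s: ◇◇(p ∨ q) is F, p ∨ r is T. ✗
t: ◇◇(p ∨ q) is T, p ∨ r is T. ✓
u: ◇◇(p ∨ q) is F, p ∨ r is T. ✗
v: ◇◇(p ∨ q) is F, p ∨ r is T. ✗
w: ◇◇(p ∨ q) is T, p ∨ r is T. ✓
x: ◇◇(p ∨ q) is T, p ∨ r is T. ✓
y: ◇◇(p ∨ q) is T, p ∨ r is T. ✓
z: ◇◇(p ∨ q) is T, p ∨ r is T. ✓
Satisfying worlds: {t, w, x, y, z}.

5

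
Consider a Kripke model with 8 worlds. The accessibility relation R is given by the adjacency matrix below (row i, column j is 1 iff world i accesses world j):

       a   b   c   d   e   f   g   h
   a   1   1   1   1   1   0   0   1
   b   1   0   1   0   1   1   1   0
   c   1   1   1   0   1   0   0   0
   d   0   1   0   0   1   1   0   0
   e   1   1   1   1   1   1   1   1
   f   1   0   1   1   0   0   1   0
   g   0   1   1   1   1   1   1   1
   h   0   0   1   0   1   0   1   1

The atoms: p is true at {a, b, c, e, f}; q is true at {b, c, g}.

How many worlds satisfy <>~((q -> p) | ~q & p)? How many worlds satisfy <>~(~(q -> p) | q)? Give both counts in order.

For <>~((q -> p) | ~q & p):
a: successors {a, b, c, d, e, h}; ~((q -> p) | ~q & p) there: a:F, b:F, c:F, d:F, e:F, h:F. ✗
b: successors {a, c, e, f, g}; ~((q -> p) | ~q & p) there: a:F, c:F, e:F, f:F, g:T. ✓
c: successors {a, b, c, e}; ~((q -> p) | ~q & p) there: a:F, b:F, c:F, e:F. ✗
d: successors {b, e, f}; ~((q -> p) | ~q & p) there: b:F, e:F, f:F. ✗
e: successors {a, b, c, d, e, f, g, h}; ~((q -> p) | ~q & p) there: a:F, b:F, c:F, d:F, e:F, f:F, g:T, h:F. ✓
f: successors {a, c, d, g}; ~((q -> p) | ~q & p) there: a:F, c:F, d:F, g:T. ✓
g: successors {b, c, d, e, f, g, h}; ~((q -> p) | ~q & p) there: b:F, c:F, d:F, e:F, f:F, g:T, h:F. ✓
h: successors {c, e, g, h}; ~((q -> p) | ~q & p) there: c:F, e:F, g:T, h:F. ✓
— 5 worlds.
For <>~(~(q -> p) | q):
a: successors {a, b, c, d, e, h}; ~(~(q -> p) | q) there: a:T, b:F, c:F, d:T, e:T, h:T. ✓
b: successors {a, c, e, f, g}; ~(~(q -> p) | q) there: a:T, c:F, e:T, f:T, g:F. ✓
c: successors {a, b, c, e}; ~(~(q -> p) | q) there: a:T, b:F, c:F, e:T. ✓
d: successors {b, e, f}; ~(~(q -> p) | q) there: b:F, e:T, f:T. ✓
e: successors {a, b, c, d, e, f, g, h}; ~(~(q -> p) | q) there: a:T, b:F, c:F, d:T, e:T, f:T, g:F, h:T. ✓
f: successors {a, c, d, g}; ~(~(q -> p) | q) there: a:T, c:F, d:T, g:F. ✓
g: successors {b, c, d, e, f, g, h}; ~(~(q -> p) | q) there: b:F, c:F, d:T, e:T, f:T, g:F, h:T. ✓
h: successors {c, e, g, h}; ~(~(q -> p) | q) there: c:F, e:T, g:F, h:T. ✓
— 8 worlds.

5 and 8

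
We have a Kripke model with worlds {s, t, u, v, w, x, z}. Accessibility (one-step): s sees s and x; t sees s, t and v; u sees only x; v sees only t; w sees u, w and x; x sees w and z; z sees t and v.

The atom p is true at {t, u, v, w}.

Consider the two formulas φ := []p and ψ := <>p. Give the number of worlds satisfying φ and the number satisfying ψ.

2 and 5

For []p:
s: successors {s, x}; p there: s:F, x:F. ✗
t: successors {s, t, v}; p there: s:F, t:T, v:T. ✗
u: successors {x}; p there: x:F. ✗
v: successors {t}; p there: t:T. ✓
w: successors {u, w, x}; p there: u:T, w:T, x:F. ✗
x: successors {w, z}; p there: w:T, z:F. ✗
z: successors {t, v}; p there: t:T, v:T. ✓
— 2 worlds.
For <>p:
s: successors {s, x}; p there: s:F, x:F. ✗
t: successors {s, t, v}; p there: s:F, t:T, v:T. ✓
u: successors {x}; p there: x:F. ✗
v: successors {t}; p there: t:T. ✓
w: successors {u, w, x}; p there: u:T, w:T, x:F. ✓
x: successors {w, z}; p there: w:T, z:F. ✓
z: successors {t, v}; p there: t:T, v:T. ✓
— 5 worlds.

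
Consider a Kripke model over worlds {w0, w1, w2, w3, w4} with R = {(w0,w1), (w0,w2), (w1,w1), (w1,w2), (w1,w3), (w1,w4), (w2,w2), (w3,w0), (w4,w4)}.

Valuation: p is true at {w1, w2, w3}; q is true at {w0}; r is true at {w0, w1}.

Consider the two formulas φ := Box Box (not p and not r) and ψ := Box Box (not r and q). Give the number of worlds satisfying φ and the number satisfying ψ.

For Box Box (not p and not r):
w0: successors {w1, w2}; Box (not p and not r) there: w1:F, w2:F. ✗
w1: successors {w1, w2, w3, w4}; Box (not p and not r) there: w1:F, w2:F, w3:F, w4:T. ✗
w2: successors {w2}; Box (not p and not r) there: w2:F. ✗
w3: successors {w0}; Box (not p and not r) there: w0:F. ✗
w4: successors {w4}; Box (not p and not r) there: w4:T. ✓
— 1 world.
For Box Box (not r and q):
w0: successors {w1, w2}; Box (not r and q) there: w1:F, w2:F. ✗
w1: successors {w1, w2, w3, w4}; Box (not r and q) there: w1:F, w2:F, w3:F, w4:F. ✗
w2: successors {w2}; Box (not r and q) there: w2:F. ✗
w3: successors {w0}; Box (not r and q) there: w0:F. ✗
w4: successors {w4}; Box (not r and q) there: w4:F. ✗
— 0 worlds.

1 and 0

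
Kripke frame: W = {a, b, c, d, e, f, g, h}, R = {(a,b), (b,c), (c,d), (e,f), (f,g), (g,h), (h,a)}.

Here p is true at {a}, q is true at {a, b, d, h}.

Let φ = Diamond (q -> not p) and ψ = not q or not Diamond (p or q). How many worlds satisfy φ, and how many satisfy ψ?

For Diamond (q -> not p):
a: successors {b}; q -> not p there: b:T. ✓
b: successors {c}; q -> not p there: c:T. ✓
c: successors {d}; q -> not p there: d:T. ✓
d: no successors, so Diamond (q -> not p) fails. ✗
e: successors {f}; q -> not p there: f:T. ✓
f: successors {g}; q -> not p there: g:T. ✓
g: successors {h}; q -> not p there: h:T. ✓
h: successors {a}; q -> not p there: a:F. ✗
— 6 worlds.
For not q or not Diamond (p or q):
a: not q is F, not Diamond (p or q) is F. ✗
b: not q is F, not Diamond (p or q) is T. ✓
c: not q is T, not Diamond (p or q) is F. ✓
d: not q is F, not Diamond (p or q) is T. ✓
e: not q is T, not Diamond (p or q) is T. ✓
f: not q is T, not Diamond (p or q) is T. ✓
g: not q is T, not Diamond (p or q) is F. ✓
h: not q is F, not Diamond (p or q) is F. ✗
— 6 worlds.

6 and 6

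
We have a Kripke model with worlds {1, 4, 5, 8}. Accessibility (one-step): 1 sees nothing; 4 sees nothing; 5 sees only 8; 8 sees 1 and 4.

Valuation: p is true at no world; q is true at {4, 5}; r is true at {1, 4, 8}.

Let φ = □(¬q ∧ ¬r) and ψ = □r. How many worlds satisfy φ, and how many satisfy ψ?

For □(¬q ∧ ¬r):
1: no successors, so □(¬q ∧ ¬r) holds vacuously. ✓
4: no successors, so □(¬q ∧ ¬r) holds vacuously. ✓
5: successors {8}; ¬q ∧ ¬r there: 8:F. ✗
8: successors {1, 4}; ¬q ∧ ¬r there: 1:F, 4:F. ✗
— 2 worlds.
For □r:
1: no successors, so □r holds vacuously. ✓
4: no successors, so □r holds vacuously. ✓
5: successors {8}; r there: 8:T. ✓
8: successors {1, 4}; r there: 1:T, 4:T. ✓
— 4 worlds.

2 and 4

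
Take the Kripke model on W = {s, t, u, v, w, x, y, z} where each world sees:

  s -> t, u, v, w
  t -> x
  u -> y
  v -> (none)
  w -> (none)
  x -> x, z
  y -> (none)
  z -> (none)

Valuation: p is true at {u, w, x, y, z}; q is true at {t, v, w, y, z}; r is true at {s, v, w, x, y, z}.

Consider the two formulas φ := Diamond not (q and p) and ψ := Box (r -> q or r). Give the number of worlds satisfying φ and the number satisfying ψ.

For Diamond not (q and p):
s: successors {t, u, v, w}; not (q and p) there: t:T, u:T, v:T, w:F. ✓
t: successors {x}; not (q and p) there: x:T. ✓
u: successors {y}; not (q and p) there: y:F. ✗
v: no successors, so Diamond not (q and p) fails. ✗
w: no successors, so Diamond not (q and p) fails. ✗
x: successors {x, z}; not (q and p) there: x:T, z:F. ✓
y: no successors, so Diamond not (q and p) fails. ✗
z: no successors, so Diamond not (q and p) fails. ✗
— 3 worlds.
For Box (r -> q or r):
s: successors {t, u, v, w}; r -> q or r there: t:T, u:T, v:T, w:T. ✓
t: successors {x}; r -> q or r there: x:T. ✓
u: successors {y}; r -> q or r there: y:T. ✓
v: no successors, so Box (r -> q or r) holds vacuously. ✓
w: no successors, so Box (r -> q or r) holds vacuously. ✓
x: successors {x, z}; r -> q or r there: x:T, z:T. ✓
y: no successors, so Box (r -> q or r) holds vacuously. ✓
z: no successors, so Box (r -> q or r) holds vacuously. ✓
— 8 worlds.

3 and 8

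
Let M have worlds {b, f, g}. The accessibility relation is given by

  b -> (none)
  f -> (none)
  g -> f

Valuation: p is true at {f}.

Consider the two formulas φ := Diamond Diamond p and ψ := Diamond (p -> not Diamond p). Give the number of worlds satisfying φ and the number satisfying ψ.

0 and 1

For Diamond Diamond p:
b: no successors, so Diamond Diamond p fails. ✗
f: no successors, so Diamond Diamond p fails. ✗
g: successors {f}; Diamond p there: f:F. ✗
— 0 worlds.
For Diamond (p -> not Diamond p):
b: no successors, so Diamond (p -> not Diamond p) fails. ✗
f: no successors, so Diamond (p -> not Diamond p) fails. ✗
g: successors {f}; p -> not Diamond p there: f:T. ✓
— 1 world.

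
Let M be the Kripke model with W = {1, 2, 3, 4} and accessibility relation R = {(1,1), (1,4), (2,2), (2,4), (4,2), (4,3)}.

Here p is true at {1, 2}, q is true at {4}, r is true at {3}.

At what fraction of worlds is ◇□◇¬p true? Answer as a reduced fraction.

1: successors {1, 4}; □◇¬p there: 1:T, 4:F. ✓
2: successors {2, 4}; □◇¬p there: 2:T, 4:F. ✓
3: no successors, so ◇□◇¬p fails. ✗
4: successors {2, 3}; □◇¬p there: 2:T, 3:T. ✓
That's 3 of 4 worlds, so 3/4.

3/4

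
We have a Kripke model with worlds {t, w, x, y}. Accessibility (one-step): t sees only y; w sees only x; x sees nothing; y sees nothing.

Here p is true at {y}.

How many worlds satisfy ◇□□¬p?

t: successors {y}; □□¬p there: y:T. ✓
w: successors {x}; □□¬p there: x:T. ✓
x: no successors, so ◇□□¬p fails. ✗
y: no successors, so ◇□□¬p fails. ✗
Satisfying worlds: {t, w}.

2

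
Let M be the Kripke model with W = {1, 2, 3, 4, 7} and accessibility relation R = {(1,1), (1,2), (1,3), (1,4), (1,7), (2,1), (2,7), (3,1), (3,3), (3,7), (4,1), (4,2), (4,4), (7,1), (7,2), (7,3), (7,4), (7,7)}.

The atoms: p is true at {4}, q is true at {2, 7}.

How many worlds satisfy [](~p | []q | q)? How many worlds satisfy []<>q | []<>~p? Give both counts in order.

2 and 5

For [](~p | []q | q):
1: successors {1, 2, 3, 4, 7}; ~p | []q | q there: 1:T, 2:T, 3:T, 4:F, 7:T. ✗
2: successors {1, 7}; ~p | []q | q there: 1:T, 7:T. ✓
3: successors {1, 3, 7}; ~p | []q | q there: 1:T, 3:T, 7:T. ✓
4: successors {1, 2, 4}; ~p | []q | q there: 1:T, 2:T, 4:F. ✗
7: successors {1, 2, 3, 4, 7}; ~p | []q | q there: 1:T, 2:T, 3:T, 4:F, 7:T. ✗
— 2 worlds.
For []<>q | []<>~p:
1: []<>q is T, []<>~p is T. ✓
2: []<>q is T, []<>~p is T. ✓
3: []<>q is T, []<>~p is T. ✓
4: []<>q is T, []<>~p is T. ✓
7: []<>q is T, []<>~p is T. ✓
— 5 worlds.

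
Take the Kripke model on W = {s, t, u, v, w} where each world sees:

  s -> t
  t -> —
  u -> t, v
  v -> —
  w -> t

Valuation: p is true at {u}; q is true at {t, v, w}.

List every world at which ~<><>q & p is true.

{u}

s: ~<><>q is T, p is F. ✗
t: ~<><>q is T, p is F. ✗
u: ~<><>q is T, p is T. ✓
v: ~<><>q is T, p is F. ✗
w: ~<><>q is T, p is F. ✗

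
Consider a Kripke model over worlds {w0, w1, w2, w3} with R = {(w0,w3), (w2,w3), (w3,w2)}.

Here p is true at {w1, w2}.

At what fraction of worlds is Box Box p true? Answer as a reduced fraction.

3/4

w0: successors {w3}; Box p there: w3:T. ✓
w1: no successors, so Box Box p holds vacuously. ✓
w2: successors {w3}; Box p there: w3:T. ✓
w3: successors {w2}; Box p there: w2:F. ✗
That's 3 of 4 worlds, so 3/4.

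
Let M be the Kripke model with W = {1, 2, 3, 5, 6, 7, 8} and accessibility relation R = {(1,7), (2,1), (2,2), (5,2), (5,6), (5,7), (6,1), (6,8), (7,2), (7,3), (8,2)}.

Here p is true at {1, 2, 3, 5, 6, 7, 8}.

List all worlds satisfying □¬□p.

{3}

1: successors {7}; ¬□p there: 7:F. ✗
2: successors {1, 2}; ¬□p there: 1:F, 2:F. ✗
3: no successors, so □¬□p holds vacuously. ✓
5: successors {2, 6, 7}; ¬□p there: 2:F, 6:F, 7:F. ✗
6: successors {1, 8}; ¬□p there: 1:F, 8:F. ✗
7: successors {2, 3}; ¬□p there: 2:F, 3:F. ✗
8: successors {2}; ¬□p there: 2:F. ✗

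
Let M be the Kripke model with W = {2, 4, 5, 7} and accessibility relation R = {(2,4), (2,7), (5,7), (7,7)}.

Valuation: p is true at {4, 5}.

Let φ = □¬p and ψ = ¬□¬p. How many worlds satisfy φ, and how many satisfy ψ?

For □¬p:
2: successors {4, 7}; ¬p there: 4:F, 7:T. ✗
4: no successors, so □¬p holds vacuously. ✓
5: successors {7}; ¬p there: 7:T. ✓
7: successors {7}; ¬p there: 7:T. ✓
— 3 worlds.
For ¬□¬p:
2: □¬p is F. ✓
4: □¬p is T. ✗
5: □¬p is T. ✗
7: □¬p is T. ✗
— 1 world.

3 and 1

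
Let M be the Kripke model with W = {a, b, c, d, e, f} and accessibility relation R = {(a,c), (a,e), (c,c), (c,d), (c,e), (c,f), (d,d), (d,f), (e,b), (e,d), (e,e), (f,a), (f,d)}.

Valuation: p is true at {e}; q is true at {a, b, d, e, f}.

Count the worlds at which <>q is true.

a: successors {c, e}; q there: c:F, e:T. ✓
b: no successors, so <>q fails. ✗
c: successors {c, d, e, f}; q there: c:F, d:T, e:T, f:T. ✓
d: successors {d, f}; q there: d:T, f:T. ✓
e: successors {b, d, e}; q there: b:T, d:T, e:T. ✓
f: successors {a, d}; q there: a:T, d:T. ✓
Satisfying worlds: {a, c, d, e, f}.

5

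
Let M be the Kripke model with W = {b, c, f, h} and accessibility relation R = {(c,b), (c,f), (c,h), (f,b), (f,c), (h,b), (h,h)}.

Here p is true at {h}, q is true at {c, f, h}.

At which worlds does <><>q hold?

b: no successors, so <><>q fails. ✗
c: successors {b, f, h}; <>q there: b:F, f:T, h:T. ✓
f: successors {b, c}; <>q there: b:F, c:T. ✓
h: successors {b, h}; <>q there: b:F, h:T. ✓

{c, f, h}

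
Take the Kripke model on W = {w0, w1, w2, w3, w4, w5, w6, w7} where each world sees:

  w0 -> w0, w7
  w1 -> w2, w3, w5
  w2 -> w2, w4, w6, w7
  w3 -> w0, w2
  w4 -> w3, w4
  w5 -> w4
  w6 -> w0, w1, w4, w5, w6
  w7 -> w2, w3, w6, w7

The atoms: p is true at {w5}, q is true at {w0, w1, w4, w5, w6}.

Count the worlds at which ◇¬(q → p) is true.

w0: successors {w0, w7}; ¬(q → p) there: w0:T, w7:F. ✓
w1: successors {w2, w3, w5}; ¬(q → p) there: w2:F, w3:F, w5:F. ✗
w2: successors {w2, w4, w6, w7}; ¬(q → p) there: w2:F, w4:T, w6:T, w7:F. ✓
w3: successors {w0, w2}; ¬(q → p) there: w0:T, w2:F. ✓
w4: successors {w3, w4}; ¬(q → p) there: w3:F, w4:T. ✓
w5: successors {w4}; ¬(q → p) there: w4:T. ✓
w6: successors {w0, w1, w4, w5, w6}; ¬(q → p) there: w0:T, w1:T, w4:T, w5:F, w6:T. ✓
w7: successors {w2, w3, w6, w7}; ¬(q → p) there: w2:F, w3:F, w6:T, w7:F. ✓
Satisfying worlds: {w0, w2, w3, w4, w5, w6, w7}.

7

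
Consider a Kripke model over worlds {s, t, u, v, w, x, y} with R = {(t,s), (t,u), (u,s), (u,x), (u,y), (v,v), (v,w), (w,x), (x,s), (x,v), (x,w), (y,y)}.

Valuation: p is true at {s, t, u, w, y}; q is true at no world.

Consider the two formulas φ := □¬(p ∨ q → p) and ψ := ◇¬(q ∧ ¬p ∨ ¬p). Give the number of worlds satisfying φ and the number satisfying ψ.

1 and 5

For □¬(p ∨ q → p):
s: no successors, so □¬(p ∨ q → p) holds vacuously. ✓
t: successors {s, u}; ¬(p ∨ q → p) there: s:F, u:F. ✗
u: successors {s, x, y}; ¬(p ∨ q → p) there: s:F, x:F, y:F. ✗
v: successors {v, w}; ¬(p ∨ q → p) there: v:F, w:F. ✗
w: successors {x}; ¬(p ∨ q → p) there: x:F. ✗
x: successors {s, v, w}; ¬(p ∨ q → p) there: s:F, v:F, w:F. ✗
y: successors {y}; ¬(p ∨ q → p) there: y:F. ✗
— 1 world.
For ◇¬(q ∧ ¬p ∨ ¬p):
s: no successors, so ◇¬(q ∧ ¬p ∨ ¬p) fails. ✗
t: successors {s, u}; ¬(q ∧ ¬p ∨ ¬p) there: s:T, u:T. ✓
u: successors {s, x, y}; ¬(q ∧ ¬p ∨ ¬p) there: s:T, x:F, y:T. ✓
v: successors {v, w}; ¬(q ∧ ¬p ∨ ¬p) there: v:F, w:T. ✓
w: successors {x}; ¬(q ∧ ¬p ∨ ¬p) there: x:F. ✗
x: successors {s, v, w}; ¬(q ∧ ¬p ∨ ¬p) there: s:T, v:F, w:T. ✓
y: successors {y}; ¬(q ∧ ¬p ∨ ¬p) there: y:T. ✓
— 5 worlds.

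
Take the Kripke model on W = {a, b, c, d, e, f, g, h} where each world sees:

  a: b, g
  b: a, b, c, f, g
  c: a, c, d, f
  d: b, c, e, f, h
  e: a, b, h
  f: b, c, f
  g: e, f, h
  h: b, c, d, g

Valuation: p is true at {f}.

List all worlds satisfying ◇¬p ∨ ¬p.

a: ◇¬p is T, ¬p is T. ✓
b: ◇¬p is T, ¬p is T. ✓
c: ◇¬p is T, ¬p is T. ✓
d: ◇¬p is T, ¬p is T. ✓
e: ◇¬p is T, ¬p is T. ✓
f: ◇¬p is T, ¬p is F. ✓
g: ◇¬p is T, ¬p is T. ✓
h: ◇¬p is T, ¬p is T. ✓

{a, b, c, d, e, f, g, h}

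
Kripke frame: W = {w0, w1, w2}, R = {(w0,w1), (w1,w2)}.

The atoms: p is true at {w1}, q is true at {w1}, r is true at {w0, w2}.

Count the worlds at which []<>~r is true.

1

w0: successors {w1}; <>~r there: w1:F. ✗
w1: successors {w2}; <>~r there: w2:F. ✗
w2: no successors, so []<>~r holds vacuously. ✓
Satisfying worlds: {w2}.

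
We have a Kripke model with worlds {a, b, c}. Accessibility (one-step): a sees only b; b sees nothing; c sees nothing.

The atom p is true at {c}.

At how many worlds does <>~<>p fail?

a: successors {b}; ~<>p there: b:T. ✓
b: no successors, so <>~<>p fails. ✗
c: no successors, so <>~<>p fails. ✗
Satisfying worlds: {a}.
So <>~<>p fails at the other 2 worlds.

2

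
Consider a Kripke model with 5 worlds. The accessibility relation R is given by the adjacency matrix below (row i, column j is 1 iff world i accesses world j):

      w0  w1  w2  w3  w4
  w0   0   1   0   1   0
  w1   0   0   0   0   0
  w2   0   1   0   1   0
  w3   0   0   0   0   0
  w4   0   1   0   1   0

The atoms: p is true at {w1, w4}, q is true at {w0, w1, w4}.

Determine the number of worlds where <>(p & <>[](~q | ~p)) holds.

w0: successors {w1, w3}; p & <>[](~q | ~p) there: w1:F, w3:F. ✗
w1: no successors, so <>(p & <>[](~q | ~p)) fails. ✗
w2: successors {w1, w3}; p & <>[](~q | ~p) there: w1:F, w3:F. ✗
w3: no successors, so <>(p & <>[](~q | ~p)) fails. ✗
w4: successors {w1, w3}; p & <>[](~q | ~p) there: w1:F, w3:F. ✗
Satisfying worlds: ∅.

0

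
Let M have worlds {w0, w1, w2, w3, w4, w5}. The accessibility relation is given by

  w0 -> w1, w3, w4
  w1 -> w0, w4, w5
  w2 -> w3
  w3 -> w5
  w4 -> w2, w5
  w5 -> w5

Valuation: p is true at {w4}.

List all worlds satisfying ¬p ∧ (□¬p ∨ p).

{w2, w3, w5}

w0: ¬p is T, □¬p ∨ p is F. ✗
w1: ¬p is T, □¬p ∨ p is F. ✗
w2: ¬p is T, □¬p ∨ p is T. ✓
w3: ¬p is T, □¬p ∨ p is T. ✓
w4: ¬p is F, □¬p ∨ p is T. ✗
w5: ¬p is T, □¬p ∨ p is T. ✓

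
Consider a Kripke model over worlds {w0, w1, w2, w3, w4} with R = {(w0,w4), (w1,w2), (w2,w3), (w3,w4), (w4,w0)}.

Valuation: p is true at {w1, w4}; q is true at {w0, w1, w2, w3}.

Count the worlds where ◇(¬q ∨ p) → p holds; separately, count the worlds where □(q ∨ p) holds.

For ◇(¬q ∨ p) → p:
w0: ◇(¬q ∨ p) is T, p is F. ✗
w1: ◇(¬q ∨ p) is F, p is T. ✓
w2: ◇(¬q ∨ p) is F, p is F. ✓
w3: ◇(¬q ∨ p) is T, p is F. ✗
w4: ◇(¬q ∨ p) is F, p is T. ✓
— 3 worlds.
For □(q ∨ p):
w0: successors {w4}; q ∨ p there: w4:T. ✓
w1: successors {w2}; q ∨ p there: w2:T. ✓
w2: successors {w3}; q ∨ p there: w3:T. ✓
w3: successors {w4}; q ∨ p there: w4:T. ✓
w4: successors {w0}; q ∨ p there: w0:T. ✓
— 5 worlds.

3 and 5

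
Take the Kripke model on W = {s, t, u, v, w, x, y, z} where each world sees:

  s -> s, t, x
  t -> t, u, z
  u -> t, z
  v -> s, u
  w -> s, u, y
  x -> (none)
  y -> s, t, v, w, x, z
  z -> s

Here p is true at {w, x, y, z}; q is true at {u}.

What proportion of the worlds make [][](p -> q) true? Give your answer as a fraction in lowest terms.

1/8

s: successors {s, t, x}; [](p -> q) there: s:F, t:F, x:T. ✗
t: successors {t, u, z}; [](p -> q) there: t:F, u:F, z:T. ✗
u: successors {t, z}; [](p -> q) there: t:F, z:T. ✗
v: successors {s, u}; [](p -> q) there: s:F, u:F. ✗
w: successors {s, u, y}; [](p -> q) there: s:F, u:F, y:F. ✗
x: no successors, so [][](p -> q) holds vacuously. ✓
y: successors {s, t, v, w, x, z}; [](p -> q) there: s:F, t:F, v:T, w:F, x:T, z:T. ✗
z: successors {s}; [](p -> q) there: s:F. ✗
That's 1 of 8 worlds, so 1/8.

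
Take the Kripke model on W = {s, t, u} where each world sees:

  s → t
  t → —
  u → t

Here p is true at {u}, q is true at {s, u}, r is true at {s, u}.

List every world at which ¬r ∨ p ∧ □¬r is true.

{t, u}

s: ¬r is F, p ∧ □¬r is F. ✗
t: ¬r is T, p ∧ □¬r is F. ✓
u: ¬r is F, p ∧ □¬r is T. ✓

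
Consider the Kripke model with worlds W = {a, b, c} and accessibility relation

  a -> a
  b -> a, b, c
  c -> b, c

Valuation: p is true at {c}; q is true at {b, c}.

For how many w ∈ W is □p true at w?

0

a: successors {a}; p there: a:F. ✗
b: successors {a, b, c}; p there: a:F, b:F, c:T. ✗
c: successors {b, c}; p there: b:F, c:T. ✗
Satisfying worlds: ∅.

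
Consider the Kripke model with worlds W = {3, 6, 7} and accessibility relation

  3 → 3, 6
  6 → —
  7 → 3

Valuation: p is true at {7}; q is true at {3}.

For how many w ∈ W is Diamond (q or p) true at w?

3: successors {3, 6}; q or p there: 3:T, 6:F. ✓
6: no successors, so Diamond (q or p) fails. ✗
7: successors {3}; q or p there: 3:T. ✓
Satisfying worlds: {3, 7}.

2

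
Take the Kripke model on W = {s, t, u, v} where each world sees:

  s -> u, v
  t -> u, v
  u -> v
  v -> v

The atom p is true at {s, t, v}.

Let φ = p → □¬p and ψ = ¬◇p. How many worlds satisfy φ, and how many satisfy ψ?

For p → □¬p:
s: p is T, □¬p is F. ✗
t: p is T, □¬p is F. ✗
u: p is F, □¬p is F. ✓
v: p is T, □¬p is F. ✗
— 1 world.
For ¬◇p:
s: ◇p is T. ✗
t: ◇p is T. ✗
u: ◇p is T. ✗
v: ◇p is T. ✗
— 0 worlds.

1 and 0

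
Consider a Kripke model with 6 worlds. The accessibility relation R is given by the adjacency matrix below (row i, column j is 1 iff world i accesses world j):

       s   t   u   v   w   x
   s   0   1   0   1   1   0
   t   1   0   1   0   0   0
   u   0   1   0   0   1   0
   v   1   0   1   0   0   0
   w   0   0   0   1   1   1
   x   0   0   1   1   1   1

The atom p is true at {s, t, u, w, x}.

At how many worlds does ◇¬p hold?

s: successors {t, v, w}; ¬p there: t:F, v:T, w:F. ✓
t: successors {s, u}; ¬p there: s:F, u:F. ✗
u: successors {t, w}; ¬p there: t:F, w:F. ✗
v: successors {s, u}; ¬p there: s:F, u:F. ✗
w: successors {v, w, x}; ¬p there: v:T, w:F, x:F. ✓
x: successors {u, v, w, x}; ¬p there: u:F, v:T, w:F, x:F. ✓
Satisfying worlds: {s, w, x}.

3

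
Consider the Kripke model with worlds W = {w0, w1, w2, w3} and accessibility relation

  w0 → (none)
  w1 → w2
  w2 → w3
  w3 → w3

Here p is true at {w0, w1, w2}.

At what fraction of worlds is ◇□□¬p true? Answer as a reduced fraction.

3/4

w0: no successors, so ◇□□¬p fails. ✗
w1: successors {w2}; □□¬p there: w2:T. ✓
w2: successors {w3}; □□¬p there: w3:T. ✓
w3: successors {w3}; □□¬p there: w3:T. ✓
That's 3 of 4 worlds, so 3/4.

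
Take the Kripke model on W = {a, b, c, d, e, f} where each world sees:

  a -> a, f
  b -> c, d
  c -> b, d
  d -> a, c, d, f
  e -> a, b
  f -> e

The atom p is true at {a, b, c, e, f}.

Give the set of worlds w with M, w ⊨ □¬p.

a: successors {a, f}; ¬p there: a:F, f:F. ✗
b: successors {c, d}; ¬p there: c:F, d:T. ✗
c: successors {b, d}; ¬p there: b:F, d:T. ✗
d: successors {a, c, d, f}; ¬p there: a:F, c:F, d:T, f:F. ✗
e: successors {a, b}; ¬p there: a:F, b:F. ✗
f: successors {e}; ¬p there: e:F. ✗

∅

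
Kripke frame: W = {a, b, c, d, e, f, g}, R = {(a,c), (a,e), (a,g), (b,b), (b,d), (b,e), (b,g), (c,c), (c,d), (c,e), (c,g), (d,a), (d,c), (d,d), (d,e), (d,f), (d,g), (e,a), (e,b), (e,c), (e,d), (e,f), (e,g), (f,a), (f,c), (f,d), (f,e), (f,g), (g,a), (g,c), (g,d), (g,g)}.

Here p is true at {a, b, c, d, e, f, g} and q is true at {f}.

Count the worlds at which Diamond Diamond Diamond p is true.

a: successors {c, e, g}; Diamond Diamond p there: c:T, e:T, g:T. ✓
b: successors {b, d, e, g}; Diamond Diamond p there: b:T, d:T, e:T, g:T. ✓
c: successors {c, d, e, g}; Diamond Diamond p there: c:T, d:T, e:T, g:T. ✓
d: successors {a, c, d, e, f, g}; Diamond Diamond p there: a:T, c:T, d:T, e:T, f:T, g:T. ✓
e: successors {a, b, c, d, f, g}; Diamond Diamond p there: a:T, b:T, c:T, d:T, f:T, g:T. ✓
f: successors {a, c, d, e, g}; Diamond Diamond p there: a:T, c:T, d:T, e:T, g:T. ✓
g: successors {a, c, d, g}; Diamond Diamond p there: a:T, c:T, d:T, g:T. ✓
Satisfying worlds: {a, b, c, d, e, f, g}.

7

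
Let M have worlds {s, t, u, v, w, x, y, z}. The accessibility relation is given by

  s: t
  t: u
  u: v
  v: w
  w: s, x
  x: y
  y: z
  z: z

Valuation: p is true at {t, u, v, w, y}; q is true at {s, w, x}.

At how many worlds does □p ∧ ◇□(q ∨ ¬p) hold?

3

s: □p is T, ◇□(q ∨ ¬p) is F. ✗
t: □p is T, ◇□(q ∨ ¬p) is F. ✗
u: □p is T, ◇□(q ∨ ¬p) is T. ✓
v: □p is T, ◇□(q ∨ ¬p) is T. ✓
w: □p is F, ◇□(q ∨ ¬p) is F. ✗
x: □p is T, ◇□(q ∨ ¬p) is T. ✓
y: □p is F, ◇□(q ∨ ¬p) is T. ✗
z: □p is F, ◇□(q ∨ ¬p) is T. ✗
Satisfying worlds: {u, v, x}.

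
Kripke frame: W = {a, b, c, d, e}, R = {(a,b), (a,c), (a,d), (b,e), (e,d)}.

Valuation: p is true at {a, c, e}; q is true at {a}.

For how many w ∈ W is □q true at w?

2

a: successors {b, c, d}; q there: b:F, c:F, d:F. ✗
b: successors {e}; q there: e:F. ✗
c: no successors, so □q holds vacuously. ✓
d: no successors, so □q holds vacuously. ✓
e: successors {d}; q there: d:F. ✗
Satisfying worlds: {c, d}.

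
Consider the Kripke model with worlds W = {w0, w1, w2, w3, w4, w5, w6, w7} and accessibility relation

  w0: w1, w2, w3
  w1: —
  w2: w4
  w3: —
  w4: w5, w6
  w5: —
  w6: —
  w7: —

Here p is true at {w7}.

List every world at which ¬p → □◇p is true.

w0: ¬p is T, □◇p is F. ✗
w1: ¬p is T, □◇p is T. ✓
w2: ¬p is T, □◇p is F. ✗
w3: ¬p is T, □◇p is T. ✓
w4: ¬p is T, □◇p is F. ✗
w5: ¬p is T, □◇p is T. ✓
w6: ¬p is T, □◇p is T. ✓
w7: ¬p is F, □◇p is T. ✓

{w1, w3, w5, w6, w7}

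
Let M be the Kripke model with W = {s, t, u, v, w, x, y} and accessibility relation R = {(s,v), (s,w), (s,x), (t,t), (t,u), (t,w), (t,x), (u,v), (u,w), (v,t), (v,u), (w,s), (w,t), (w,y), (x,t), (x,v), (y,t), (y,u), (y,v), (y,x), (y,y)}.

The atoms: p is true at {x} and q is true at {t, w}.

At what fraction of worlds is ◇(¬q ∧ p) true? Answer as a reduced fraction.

3/7

s: successors {v, w, x}; ¬q ∧ p there: v:F, w:F, x:T. ✓
t: successors {t, u, w, x}; ¬q ∧ p there: t:F, u:F, w:F, x:T. ✓
u: successors {v, w}; ¬q ∧ p there: v:F, w:F. ✗
v: successors {t, u}; ¬q ∧ p there: t:F, u:F. ✗
w: successors {s, t, y}; ¬q ∧ p there: s:F, t:F, y:F. ✗
x: successors {t, v}; ¬q ∧ p there: t:F, v:F. ✗
y: successors {t, u, v, x, y}; ¬q ∧ p there: t:F, u:F, v:F, x:T, y:F. ✓
That's 3 of 7 worlds, so 3/7.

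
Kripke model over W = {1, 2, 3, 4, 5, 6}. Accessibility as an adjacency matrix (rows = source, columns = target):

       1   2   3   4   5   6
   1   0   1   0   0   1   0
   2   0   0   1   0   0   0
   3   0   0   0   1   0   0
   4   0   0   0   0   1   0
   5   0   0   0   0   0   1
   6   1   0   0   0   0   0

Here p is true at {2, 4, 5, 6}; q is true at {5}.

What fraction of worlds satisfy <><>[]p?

1: successors {2, 5}; <>[]p there: 2:T, 5:F. ✓
2: successors {3}; <>[]p there: 3:T. ✓
3: successors {4}; <>[]p there: 4:T. ✓
4: successors {5}; <>[]p there: 5:F. ✗
5: successors {6}; <>[]p there: 6:T. ✓
6: successors {1}; <>[]p there: 1:T. ✓
That's 5 of 6 worlds, so 5/6.

5/6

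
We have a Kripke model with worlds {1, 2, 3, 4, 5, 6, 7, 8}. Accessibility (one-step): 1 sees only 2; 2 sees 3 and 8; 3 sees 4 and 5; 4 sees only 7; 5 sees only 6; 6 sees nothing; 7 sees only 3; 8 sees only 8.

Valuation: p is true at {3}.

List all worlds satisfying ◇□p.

{4, 5}

1: successors {2}; □p there: 2:F. ✗
2: successors {3, 8}; □p there: 3:F, 8:F. ✗
3: successors {4, 5}; □p there: 4:F, 5:F. ✗
4: successors {7}; □p there: 7:T. ✓
5: successors {6}; □p there: 6:T. ✓
6: no successors, so ◇□p fails. ✗
7: successors {3}; □p there: 3:F. ✗
8: successors {8}; □p there: 8:F. ✗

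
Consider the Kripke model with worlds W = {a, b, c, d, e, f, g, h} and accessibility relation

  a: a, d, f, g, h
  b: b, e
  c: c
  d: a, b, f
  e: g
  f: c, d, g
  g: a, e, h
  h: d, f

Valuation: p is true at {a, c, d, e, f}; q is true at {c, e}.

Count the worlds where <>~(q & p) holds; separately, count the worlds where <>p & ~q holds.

7 and 6

For <>~(q & p):
a: successors {a, d, f, g, h}; ~(q & p) there: a:T, d:T, f:T, g:T, h:T. ✓
b: successors {b, e}; ~(q & p) there: b:T, e:F. ✓
c: successors {c}; ~(q & p) there: c:F. ✗
d: successors {a, b, f}; ~(q & p) there: a:T, b:T, f:T. ✓
e: successors {g}; ~(q & p) there: g:T. ✓
f: successors {c, d, g}; ~(q & p) there: c:F, d:T, g:T. ✓
g: successors {a, e, h}; ~(q & p) there: a:T, e:F, h:T. ✓
h: successors {d, f}; ~(q & p) there: d:T, f:T. ✓
— 7 worlds.
For <>p & ~q:
a: <>p is T, ~q is T. ✓
b: <>p is T, ~q is T. ✓
c: <>p is T, ~q is F. ✗
d: <>p is T, ~q is T. ✓
e: <>p is F, ~q is F. ✗
f: <>p is T, ~q is T. ✓
g: <>p is T, ~q is T. ✓
h: <>p is T, ~q is T. ✓
— 6 worlds.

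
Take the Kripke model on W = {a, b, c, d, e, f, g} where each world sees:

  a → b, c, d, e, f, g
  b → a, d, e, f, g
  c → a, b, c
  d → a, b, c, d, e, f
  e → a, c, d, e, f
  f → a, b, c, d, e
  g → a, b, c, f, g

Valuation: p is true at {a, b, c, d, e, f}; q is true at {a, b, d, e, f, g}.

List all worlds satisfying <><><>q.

{a, b, c, d, e, f, g}

a: successors {b, c, d, e, f, g}; <><>q there: b:T, c:T, d:T, e:T, f:T, g:T. ✓
b: successors {a, d, e, f, g}; <><>q there: a:T, d:T, e:T, f:T, g:T. ✓
c: successors {a, b, c}; <><>q there: a:T, b:T, c:T. ✓
d: successors {a, b, c, d, e, f}; <><>q there: a:T, b:T, c:T, d:T, e:T, f:T. ✓
e: successors {a, c, d, e, f}; <><>q there: a:T, c:T, d:T, e:T, f:T. ✓
f: successors {a, b, c, d, e}; <><>q there: a:T, b:T, c:T, d:T, e:T. ✓
g: successors {a, b, c, f, g}; <><>q there: a:T, b:T, c:T, f:T, g:T. ✓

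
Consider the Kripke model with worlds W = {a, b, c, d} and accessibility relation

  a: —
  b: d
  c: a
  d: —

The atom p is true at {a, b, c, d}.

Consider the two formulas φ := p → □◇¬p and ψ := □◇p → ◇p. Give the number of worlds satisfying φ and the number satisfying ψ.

For p → □◇¬p:
a: p is T, □◇¬p is T. ✓
b: p is T, □◇¬p is F. ✗
c: p is T, □◇¬p is F. ✗
d: p is T, □◇¬p is T. ✓
— 2 worlds.
For □◇p → ◇p:
a: □◇p is T, ◇p is F. ✗
b: □◇p is F, ◇p is T. ✓
c: □◇p is F, ◇p is T. ✓
d: □◇p is T, ◇p is F. ✗
— 2 worlds.

2 and 2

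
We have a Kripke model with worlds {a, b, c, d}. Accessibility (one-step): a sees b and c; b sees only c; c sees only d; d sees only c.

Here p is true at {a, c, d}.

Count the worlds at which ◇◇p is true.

4

a: successors {b, c}; ◇p there: b:T, c:T. ✓
b: successors {c}; ◇p there: c:T. ✓
c: successors {d}; ◇p there: d:T. ✓
d: successors {c}; ◇p there: c:T. ✓
Satisfying worlds: {a, b, c, d}.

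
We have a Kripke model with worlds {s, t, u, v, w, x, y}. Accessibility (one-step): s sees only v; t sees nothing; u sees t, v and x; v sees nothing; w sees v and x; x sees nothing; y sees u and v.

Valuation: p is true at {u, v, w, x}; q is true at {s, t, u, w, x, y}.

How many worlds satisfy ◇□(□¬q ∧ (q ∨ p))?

s: successors {v}; □(□¬q ∧ (q ∨ p)) there: v:T. ✓
t: no successors, so ◇□(□¬q ∧ (q ∨ p)) fails. ✗
u: successors {t, v, x}; □(□¬q ∧ (q ∨ p)) there: t:T, v:T, x:T. ✓
v: no successors, so ◇□(□¬q ∧ (q ∨ p)) fails. ✗
w: successors {v, x}; □(□¬q ∧ (q ∨ p)) there: v:T, x:T. ✓
x: no successors, so ◇□(□¬q ∧ (q ∨ p)) fails. ✗
y: successors {u, v}; □(□¬q ∧ (q ∨ p)) there: u:T, v:T. ✓
Satisfying worlds: {s, u, w, y}.

4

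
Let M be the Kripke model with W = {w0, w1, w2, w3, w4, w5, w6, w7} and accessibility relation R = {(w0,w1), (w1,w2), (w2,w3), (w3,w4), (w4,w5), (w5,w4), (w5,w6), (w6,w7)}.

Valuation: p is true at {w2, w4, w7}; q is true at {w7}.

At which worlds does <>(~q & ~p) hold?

{w0, w2, w4, w5}

w0: successors {w1}; ~q & ~p there: w1:T. ✓
w1: successors {w2}; ~q & ~p there: w2:F. ✗
w2: successors {w3}; ~q & ~p there: w3:T. ✓
w3: successors {w4}; ~q & ~p there: w4:F. ✗
w4: successors {w5}; ~q & ~p there: w5:T. ✓
w5: successors {w4, w6}; ~q & ~p there: w4:F, w6:T. ✓
w6: successors {w7}; ~q & ~p there: w7:F. ✗
w7: no successors, so <>(~q & ~p) fails. ✗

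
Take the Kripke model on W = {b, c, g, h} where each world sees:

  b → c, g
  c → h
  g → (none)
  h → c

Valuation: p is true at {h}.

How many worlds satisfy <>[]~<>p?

2

b: successors {c, g}; []~<>p there: c:T, g:T. ✓
c: successors {h}; []~<>p there: h:F. ✗
g: no successors, so <>[]~<>p fails. ✗
h: successors {c}; []~<>p there: c:T. ✓
Satisfying worlds: {b, h}.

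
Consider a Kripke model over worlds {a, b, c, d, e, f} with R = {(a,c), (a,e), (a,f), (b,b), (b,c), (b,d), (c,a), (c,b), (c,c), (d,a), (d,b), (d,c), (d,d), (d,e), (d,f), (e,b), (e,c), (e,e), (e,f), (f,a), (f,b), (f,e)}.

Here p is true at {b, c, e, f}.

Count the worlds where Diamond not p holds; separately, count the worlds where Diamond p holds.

For Diamond not p:
a: successors {c, e, f}; not p there: c:F, e:F, f:F. ✗
b: successors {b, c, d}; not p there: b:F, c:F, d:T. ✓
c: successors {a, b, c}; not p there: a:T, b:F, c:F. ✓
d: successors {a, b, c, d, e, f}; not p there: a:T, b:F, c:F, d:T, e:F, f:F. ✓
e: successors {b, c, e, f}; not p there: b:F, c:F, e:F, f:F. ✗
f: successors {a, b, e}; not p there: a:T, b:F, e:F. ✓
— 4 worlds.
For Diamond p:
a: successors {c, e, f}; p there: c:T, e:T, f:T. ✓
b: successors {b, c, d}; p there: b:T, c:T, d:F. ✓
c: successors {a, b, c}; p there: a:F, b:T, c:T. ✓
d: successors {a, b, c, d, e, f}; p there: a:F, b:T, c:T, d:F, e:T, f:T. ✓
e: successors {b, c, e, f}; p there: b:T, c:T, e:T, f:T. ✓
f: successors {a, b, e}; p there: a:F, b:T, e:T. ✓
— 6 worlds.

4 and 6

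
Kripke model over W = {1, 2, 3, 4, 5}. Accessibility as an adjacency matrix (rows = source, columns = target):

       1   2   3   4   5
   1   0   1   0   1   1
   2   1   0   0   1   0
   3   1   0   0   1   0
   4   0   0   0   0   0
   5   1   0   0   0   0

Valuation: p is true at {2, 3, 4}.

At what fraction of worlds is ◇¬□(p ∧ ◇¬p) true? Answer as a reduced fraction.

4/5

1: successors {2, 4, 5}; ¬□(p ∧ ◇¬p) there: 2:T, 4:F, 5:T. ✓
2: successors {1, 4}; ¬□(p ∧ ◇¬p) there: 1:T, 4:F. ✓
3: successors {1, 4}; ¬□(p ∧ ◇¬p) there: 1:T, 4:F. ✓
4: no successors, so ◇¬□(p ∧ ◇¬p) fails. ✗
5: successors {1}; ¬□(p ∧ ◇¬p) there: 1:T. ✓
That's 4 of 5 worlds, so 4/5.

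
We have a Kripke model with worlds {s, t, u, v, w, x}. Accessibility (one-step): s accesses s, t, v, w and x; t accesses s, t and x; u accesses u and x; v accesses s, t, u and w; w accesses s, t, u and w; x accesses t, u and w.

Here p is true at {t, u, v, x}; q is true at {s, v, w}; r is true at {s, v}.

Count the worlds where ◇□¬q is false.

2

s: successors {s, t, v, w, x}; □¬q there: s:F, t:F, v:F, w:F, x:F. ✗
t: successors {s, t, x}; □¬q there: s:F, t:F, x:F. ✗
u: successors {u, x}; □¬q there: u:T, x:F. ✓
v: successors {s, t, u, w}; □¬q there: s:F, t:F, u:T, w:F. ✓
w: successors {s, t, u, w}; □¬q there: s:F, t:F, u:T, w:F. ✓
x: successors {t, u, w}; □¬q there: t:F, u:T, w:F. ✓
Satisfying worlds: {u, v, w, x}.
So ◇□¬q fails at the other 2 worlds.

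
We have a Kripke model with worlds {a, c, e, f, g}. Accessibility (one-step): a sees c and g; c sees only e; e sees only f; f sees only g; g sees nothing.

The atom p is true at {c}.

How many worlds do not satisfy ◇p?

a: successors {c, g}; p there: c:T, g:F. ✓
c: successors {e}; p there: e:F. ✗
e: successors {f}; p there: f:F. ✗
f: successors {g}; p there: g:F. ✗
g: no successors, so ◇p fails. ✗
Satisfying worlds: {a}.
So ◇p fails at the other 4 worlds.

4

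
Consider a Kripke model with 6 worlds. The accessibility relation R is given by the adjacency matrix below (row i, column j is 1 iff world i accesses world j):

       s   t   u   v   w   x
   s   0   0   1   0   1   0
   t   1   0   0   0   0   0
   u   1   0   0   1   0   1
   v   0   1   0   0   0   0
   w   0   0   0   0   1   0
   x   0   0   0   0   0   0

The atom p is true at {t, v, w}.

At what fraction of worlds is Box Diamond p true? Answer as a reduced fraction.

2/3

s: successors {u, w}; Diamond p there: u:T, w:T. ✓
t: successors {s}; Diamond p there: s:T. ✓
u: successors {s, v, x}; Diamond p there: s:T, v:T, x:F. ✗
v: successors {t}; Diamond p there: t:F. ✗
w: successors {w}; Diamond p there: w:T. ✓
x: no successors, so Box Diamond p holds vacuously. ✓
That's 4 of 6 worlds, so 4/6 = 2/3.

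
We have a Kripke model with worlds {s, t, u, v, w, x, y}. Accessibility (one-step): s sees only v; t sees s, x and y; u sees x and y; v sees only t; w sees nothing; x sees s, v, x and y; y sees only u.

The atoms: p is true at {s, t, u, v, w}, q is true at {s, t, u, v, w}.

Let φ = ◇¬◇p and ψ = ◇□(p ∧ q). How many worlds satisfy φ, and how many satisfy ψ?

1 and 4

For ◇¬◇p:
s: successors {v}; ¬◇p there: v:F. ✗
t: successors {s, x, y}; ¬◇p there: s:F, x:F, y:F. ✗
u: successors {x, y}; ¬◇p there: x:F, y:F. ✗
v: successors {t}; ¬◇p there: t:F. ✗
w: no successors, so ◇¬◇p fails. ✗
x: successors {s, v, x, y}; ¬◇p there: s:F, v:F, x:F, y:F. ✗
y: successors {u}; ¬◇p there: u:T. ✓
— 1 world.
For ◇□(p ∧ q):
s: successors {v}; □(p ∧ q) there: v:T. ✓
t: successors {s, x, y}; □(p ∧ q) there: s:T, x:F, y:T. ✓
u: successors {x, y}; □(p ∧ q) there: x:F, y:T. ✓
v: successors {t}; □(p ∧ q) there: t:F. ✗
w: no successors, so ◇□(p ∧ q) fails. ✗
x: successors {s, v, x, y}; □(p ∧ q) there: s:T, v:T, x:F, y:T. ✓
y: successors {u}; □(p ∧ q) there: u:F. ✗
— 4 worlds.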